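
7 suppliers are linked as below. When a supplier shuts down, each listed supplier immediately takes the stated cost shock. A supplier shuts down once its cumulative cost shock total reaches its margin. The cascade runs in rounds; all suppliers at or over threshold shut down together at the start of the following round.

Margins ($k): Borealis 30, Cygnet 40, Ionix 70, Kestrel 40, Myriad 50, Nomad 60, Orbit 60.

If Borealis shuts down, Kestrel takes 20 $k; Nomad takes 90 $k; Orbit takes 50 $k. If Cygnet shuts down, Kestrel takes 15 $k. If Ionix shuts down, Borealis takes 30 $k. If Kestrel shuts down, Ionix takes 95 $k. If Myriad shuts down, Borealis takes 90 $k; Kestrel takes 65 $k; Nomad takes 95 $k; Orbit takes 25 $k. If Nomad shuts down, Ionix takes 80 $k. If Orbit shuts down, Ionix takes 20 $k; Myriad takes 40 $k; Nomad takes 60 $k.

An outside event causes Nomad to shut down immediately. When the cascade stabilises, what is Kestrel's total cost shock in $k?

Round 1 — Nomad shuts down (initial).
  Ionix: +80 → 80 ≥ 70
Round 2 — Ionix shuts down.
  Borealis: +30 → 30 ≥ 30
Round 3 — Borealis shuts down.
  Kestrel: +20 → 20 < 40
  Orbit: +50 → 50 < 60
No further shutdowns.

20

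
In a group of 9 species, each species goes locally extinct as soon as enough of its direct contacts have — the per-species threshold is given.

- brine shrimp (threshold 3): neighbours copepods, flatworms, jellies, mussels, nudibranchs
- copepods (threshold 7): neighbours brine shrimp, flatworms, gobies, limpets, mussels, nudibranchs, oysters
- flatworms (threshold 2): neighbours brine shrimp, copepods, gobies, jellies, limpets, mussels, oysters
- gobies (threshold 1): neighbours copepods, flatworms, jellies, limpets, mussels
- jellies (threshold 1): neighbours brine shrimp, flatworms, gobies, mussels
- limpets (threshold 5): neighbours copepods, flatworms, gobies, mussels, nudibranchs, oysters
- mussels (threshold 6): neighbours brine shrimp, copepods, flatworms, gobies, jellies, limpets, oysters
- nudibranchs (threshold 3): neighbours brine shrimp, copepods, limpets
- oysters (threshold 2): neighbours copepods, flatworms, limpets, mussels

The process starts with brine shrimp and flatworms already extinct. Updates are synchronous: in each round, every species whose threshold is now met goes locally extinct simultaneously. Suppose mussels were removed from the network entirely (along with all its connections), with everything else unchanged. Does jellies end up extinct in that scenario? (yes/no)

With mussels removed:
Round 1 — brine shrimp, flatworms go locally extinct (initial).
Round 2 — checking thresholds:
  copepods: 2 of 6 neighbours < 7, below threshold.
  gobies: 1 of 4 neighbours ≥ 1, goes locally extinct.
  jellies: 2 of 3 neighbours ≥ 1, goes locally extinct.
  limpets: 1 of 5 neighbours < 5, below threshold.
  nudibranchs: 1 of 3 neighbours < 3, below threshold.
  oysters: 1 of 3 neighbours < 2, below threshold.
Round 3 — no new extinctions; cascade stops.

yes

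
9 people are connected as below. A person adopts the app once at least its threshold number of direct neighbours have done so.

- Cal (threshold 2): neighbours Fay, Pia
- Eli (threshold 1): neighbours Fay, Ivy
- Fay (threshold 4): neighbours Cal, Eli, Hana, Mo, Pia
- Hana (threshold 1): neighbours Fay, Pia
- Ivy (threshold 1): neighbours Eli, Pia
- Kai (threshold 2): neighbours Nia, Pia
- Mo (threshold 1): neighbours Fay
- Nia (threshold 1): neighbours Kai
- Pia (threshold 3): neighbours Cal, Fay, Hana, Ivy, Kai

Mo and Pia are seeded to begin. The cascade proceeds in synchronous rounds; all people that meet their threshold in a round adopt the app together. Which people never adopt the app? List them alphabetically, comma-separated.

Round 1 — Mo, Pia adopt the app (initial).
Round 2 — checking thresholds:
  Cal: 1 of 2 neighbours < 2, holds.
  Fay: 2 of 5 neighbours < 4, holds.
  Hana: 1 of 2 neighbours ≥ 1, adopts the app.
  Ivy: 1 of 2 neighbours ≥ 1, adopts the app.
  Kai: 1 of 2 neighbours < 2, holds.
Round 3 — checking thresholds:
  Cal: 1 of 2 neighbours < 2, holds.
  Eli: 1 of 2 neighbours ≥ 1, adopts the app.
  Fay: 3 of 5 neighbours < 4, holds.
  Kai: 1 of 2 neighbours < 2, holds.
Round 4 — checking thresholds:
  Cal: 1 of 2 neighbours < 2, holds.
  Fay: 4 of 5 neighbours ≥ 4, adopts the app.
  Kai: 1 of 2 neighbours < 2, holds.
Round 5 — checking thresholds:
  Cal: 2 of 2 neighbours ≥ 2, adopts the app.
  Kai: 1 of 2 neighbours < 2, holds.
Round 6 — no new adoptions; cascade stops.

Kai, Nia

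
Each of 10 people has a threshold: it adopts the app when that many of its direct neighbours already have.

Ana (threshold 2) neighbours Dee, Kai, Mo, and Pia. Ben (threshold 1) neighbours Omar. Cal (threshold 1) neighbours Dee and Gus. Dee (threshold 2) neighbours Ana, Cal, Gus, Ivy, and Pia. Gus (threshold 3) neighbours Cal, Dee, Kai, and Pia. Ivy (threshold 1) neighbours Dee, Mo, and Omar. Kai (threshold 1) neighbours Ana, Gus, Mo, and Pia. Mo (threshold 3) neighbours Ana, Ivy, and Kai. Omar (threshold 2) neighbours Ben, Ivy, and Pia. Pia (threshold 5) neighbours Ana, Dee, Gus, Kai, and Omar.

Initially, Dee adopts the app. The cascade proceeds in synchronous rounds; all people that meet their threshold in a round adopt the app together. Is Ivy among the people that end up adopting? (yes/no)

Round 1 — Dee adopts the app (initial).
Round 2 — checking thresholds:
  Ana: 1 of 4 neighbours < 2, holds.
  Cal: 1 of 2 neighbours ≥ 1, adopts the app.
  Gus: 1 of 4 neighbours < 3, holds.
  Ivy: 1 of 3 neighbours ≥ 1, adopts the app.
  Pia: 1 of 5 neighbours < 5, holds.
Round 3 — no new adoptions; cascade stops.

yes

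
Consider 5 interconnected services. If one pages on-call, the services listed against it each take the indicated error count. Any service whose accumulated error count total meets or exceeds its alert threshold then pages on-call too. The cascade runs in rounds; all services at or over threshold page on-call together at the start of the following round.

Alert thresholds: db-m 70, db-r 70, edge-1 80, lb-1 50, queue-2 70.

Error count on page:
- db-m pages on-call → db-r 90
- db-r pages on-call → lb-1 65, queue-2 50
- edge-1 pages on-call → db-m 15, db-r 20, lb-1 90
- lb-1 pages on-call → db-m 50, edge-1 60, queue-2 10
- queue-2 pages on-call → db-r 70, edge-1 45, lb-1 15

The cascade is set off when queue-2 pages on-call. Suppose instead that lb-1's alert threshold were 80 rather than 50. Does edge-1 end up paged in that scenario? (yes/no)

With lb-1's alert threshold at 80:
Round 1 — queue-2 pages on-call (initial).
  db-r: +70 → 70 ≥ 70
  edge-1: +45 → 45 < 80
  lb-1: +15 → 15 < 80
Round 2 — db-r pages on-call.
  lb-1: +65 → 80 ≥ 80
Round 3 — lb-1 pages on-call.
  db-m: +50 → 50 < 70
  edge-1: +60 → 105 ≥ 80
Round 4 — edge-1 pages on-call.
  db-m: +15 → 65 < 70
No further pages.

yes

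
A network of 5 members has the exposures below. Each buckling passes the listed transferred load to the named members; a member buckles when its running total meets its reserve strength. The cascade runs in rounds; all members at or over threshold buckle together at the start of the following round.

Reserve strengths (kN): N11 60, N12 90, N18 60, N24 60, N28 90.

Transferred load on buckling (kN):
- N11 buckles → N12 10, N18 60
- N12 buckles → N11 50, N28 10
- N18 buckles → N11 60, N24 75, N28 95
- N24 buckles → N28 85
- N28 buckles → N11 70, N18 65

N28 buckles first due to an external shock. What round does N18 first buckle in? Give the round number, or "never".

Round 1 — N28 buckles (initial).
  N11: +70 → 70 ≥ 60
  N18: +65 → 65 ≥ 60
Round 2 — N11, N18 buckle.
  N12: +10 → 10 < 90
  N24: +75 → 75 ≥ 60
Round 3 — N24 buckles.
No further bucklings.

2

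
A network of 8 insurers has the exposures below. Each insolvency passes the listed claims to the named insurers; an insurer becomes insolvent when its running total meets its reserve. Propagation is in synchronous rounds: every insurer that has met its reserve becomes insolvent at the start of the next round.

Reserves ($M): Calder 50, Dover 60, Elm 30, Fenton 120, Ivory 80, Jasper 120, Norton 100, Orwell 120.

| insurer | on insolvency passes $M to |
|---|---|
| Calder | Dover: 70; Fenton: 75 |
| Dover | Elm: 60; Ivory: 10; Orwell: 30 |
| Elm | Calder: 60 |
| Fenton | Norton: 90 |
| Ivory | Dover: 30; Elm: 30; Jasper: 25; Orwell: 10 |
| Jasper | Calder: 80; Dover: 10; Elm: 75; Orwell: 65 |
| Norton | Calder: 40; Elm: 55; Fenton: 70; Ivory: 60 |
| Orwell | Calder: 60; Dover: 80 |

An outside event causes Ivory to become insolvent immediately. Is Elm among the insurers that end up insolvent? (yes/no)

Round 1 — Ivory becomes insolvent (initial).
  Dover: +30 → 30 < 60
  Elm: +30 → 30 ≥ 30
  Jasper: +25 → 25 < 120
  Orwell: +10 → 10 < 120
Round 2 — Elm becomes insolvent.
  Calder: +60 → 60 ≥ 50
Round 3 — Calder becomes insolvent.
  Dover: +70 → 100 ≥ 60
  Fenton: +75 → 75 < 120
Round 4 — Dover becomes insolvent.
  Orwell: +30 → 40 < 120
No further insolvencies.

yes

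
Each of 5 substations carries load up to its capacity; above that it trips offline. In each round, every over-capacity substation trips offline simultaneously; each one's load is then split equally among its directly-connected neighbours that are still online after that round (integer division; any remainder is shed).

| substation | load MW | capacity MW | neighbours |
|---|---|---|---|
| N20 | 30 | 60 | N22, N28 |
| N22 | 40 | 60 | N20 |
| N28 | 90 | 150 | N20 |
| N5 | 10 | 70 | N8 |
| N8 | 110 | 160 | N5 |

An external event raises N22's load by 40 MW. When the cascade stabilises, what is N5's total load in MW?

10

Round 1 — N22 at 80 > 60. N22 trips offline.
  N22 sheds 80 MW to N20: 80 each.
    N20: 30+80 = 110 > 60
Round 2 — N20 trips offline.
  N20 sheds 110 MW to N28: 110 each.
    N28: 90+110 = 200 > 150
Round 3 — N28 trips offline.
  N28 sheds 200 MW: no online neighbours, lost.
No further trips.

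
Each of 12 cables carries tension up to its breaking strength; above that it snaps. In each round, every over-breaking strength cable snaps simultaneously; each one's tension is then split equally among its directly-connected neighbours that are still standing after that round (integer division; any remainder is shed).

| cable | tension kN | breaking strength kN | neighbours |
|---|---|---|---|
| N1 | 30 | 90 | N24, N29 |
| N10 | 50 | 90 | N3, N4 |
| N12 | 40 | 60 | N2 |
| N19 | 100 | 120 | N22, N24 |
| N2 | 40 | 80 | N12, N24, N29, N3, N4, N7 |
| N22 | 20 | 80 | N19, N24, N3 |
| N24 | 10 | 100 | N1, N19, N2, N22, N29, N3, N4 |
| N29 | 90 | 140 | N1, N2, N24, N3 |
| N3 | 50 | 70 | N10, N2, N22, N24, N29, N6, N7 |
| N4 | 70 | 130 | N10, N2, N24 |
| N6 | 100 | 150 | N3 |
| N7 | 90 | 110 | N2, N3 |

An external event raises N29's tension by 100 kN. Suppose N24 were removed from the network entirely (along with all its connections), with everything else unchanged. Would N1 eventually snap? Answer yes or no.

With N24 removed:
Round 1 — N29 at 190 > 140. N29 snaps.
  N29 sheds 190 kN to N1, N2, N3: 63 each (1 lost).
    N1: 30+63 = 93 > 90
    N2: 40+63 = 103 > 80
    N3: 50+63 = 113 > 70
Round 2 — N1, N2, N3 snap.
  N1 sheds 93 kN: no online neighbours, lost.
  N2 sheds 103 kN to N12, N4, N7: 34 each (1 lost).
    N12: 40+34 = 74 > 60
    N4: 70+34 = 104 ≤ 130
    N7: 90+34 = 124 > 110
  N3 sheds 113 kN to N10, N22, N6, N7: 28 each (1 lost).
    N10: 50+28 = 78 ≤ 90
    N22: 20+28 = 48 ≤ 80
    N6: 100+28 = 128 ≤ 150
    N7: 124+28 = 152 > 110
Round 3 — N12, N7 snap.
  N12 sheds 74 kN: no online neighbours, lost.
  N7 sheds 152 kN: no online neighbours, lost.
No further breaks.

yes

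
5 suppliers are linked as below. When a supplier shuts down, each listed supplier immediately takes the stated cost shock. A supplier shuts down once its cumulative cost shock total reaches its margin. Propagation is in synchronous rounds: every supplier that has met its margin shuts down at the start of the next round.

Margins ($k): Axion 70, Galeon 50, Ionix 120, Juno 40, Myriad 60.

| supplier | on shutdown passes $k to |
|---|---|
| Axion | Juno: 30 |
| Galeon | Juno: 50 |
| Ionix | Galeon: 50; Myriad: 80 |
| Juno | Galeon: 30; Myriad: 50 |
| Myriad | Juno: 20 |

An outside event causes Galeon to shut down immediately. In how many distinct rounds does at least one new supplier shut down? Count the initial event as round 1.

Round 1 — Galeon shuts down (initial).
  Juno: +50 → 50 ≥ 40
Round 2 — Juno shuts down.
  Myriad: +50 → 50 < 60
No further shutdowns.

2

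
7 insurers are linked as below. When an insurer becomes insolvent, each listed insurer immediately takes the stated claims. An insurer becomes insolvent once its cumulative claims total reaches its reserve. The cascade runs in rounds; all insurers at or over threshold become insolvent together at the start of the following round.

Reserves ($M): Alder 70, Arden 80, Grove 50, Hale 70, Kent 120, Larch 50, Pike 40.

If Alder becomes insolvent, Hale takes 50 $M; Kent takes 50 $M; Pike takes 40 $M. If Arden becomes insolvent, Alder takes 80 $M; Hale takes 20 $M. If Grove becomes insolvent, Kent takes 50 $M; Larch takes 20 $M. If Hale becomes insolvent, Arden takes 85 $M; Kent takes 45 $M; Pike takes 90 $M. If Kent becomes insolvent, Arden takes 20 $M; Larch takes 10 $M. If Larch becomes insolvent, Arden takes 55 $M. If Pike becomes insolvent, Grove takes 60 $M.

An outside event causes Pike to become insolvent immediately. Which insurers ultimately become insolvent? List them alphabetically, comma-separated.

Round 1 — Pike becomes insolvent (initial).
  Grove: +60 → 60 ≥ 50
Round 2 — Grove becomes insolvent.
  Kent: +50 → 50 < 120
  Larch: +20 → 20 < 50
No further insolvencies.

Grove, Pike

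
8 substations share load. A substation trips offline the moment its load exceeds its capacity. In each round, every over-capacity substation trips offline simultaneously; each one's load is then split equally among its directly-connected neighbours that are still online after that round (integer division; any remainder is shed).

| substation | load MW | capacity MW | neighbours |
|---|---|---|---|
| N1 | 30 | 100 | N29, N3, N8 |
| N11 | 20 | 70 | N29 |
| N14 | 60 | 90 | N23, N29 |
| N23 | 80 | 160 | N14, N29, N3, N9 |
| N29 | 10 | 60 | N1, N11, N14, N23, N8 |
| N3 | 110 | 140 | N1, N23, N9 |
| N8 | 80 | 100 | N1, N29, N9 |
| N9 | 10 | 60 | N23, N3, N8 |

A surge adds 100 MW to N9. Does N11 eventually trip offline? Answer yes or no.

Round 1 — N9 at 110 > 60. N9 trips offline.
  N9 sheds 110 MW to N23, N3, N8: 36 each (2 lost).
    N23: 80+36 = 116 ≤ 160
    N3: 110+36 = 146 > 140
    N8: 80+36 = 116 > 100
Round 2 — N3, N8 trip offline.
  N3 sheds 146 MW to N1, N23: 73 each.
    N1: 30+73 = 103 > 100
    N23: 116+73 = 189 > 160
  N8 sheds 116 MW to N1, N29: 58 each.
    N1: 103+58 = 161 > 100
    N29: 10+58 = 68 > 60
Round 3 — N1, N23, N29 trip offline.
  N1 sheds 161 MW: no online neighbours, lost.
  N23 sheds 189 MW to N14: 189 each.
    N14: 60+189 = 249 > 90
  N29 sheds 68 MW to N11, N14: 34 each.
    N11: 20+34 = 54 ≤ 70
    N14: 249+34 = 283 > 90
Round 4 — N14 trips offline.
  N14 sheds 283 MW: no online neighbours, lost.
No further trips.

no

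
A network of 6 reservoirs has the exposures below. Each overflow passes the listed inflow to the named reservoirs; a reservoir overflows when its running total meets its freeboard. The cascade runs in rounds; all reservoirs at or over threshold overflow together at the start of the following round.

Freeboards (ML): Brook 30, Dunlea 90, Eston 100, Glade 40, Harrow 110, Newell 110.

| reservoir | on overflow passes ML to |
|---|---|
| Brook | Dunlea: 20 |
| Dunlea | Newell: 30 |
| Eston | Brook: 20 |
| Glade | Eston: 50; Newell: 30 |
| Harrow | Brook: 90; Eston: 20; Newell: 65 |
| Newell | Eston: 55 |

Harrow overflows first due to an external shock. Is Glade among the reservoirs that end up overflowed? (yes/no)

Round 1 — Harrow overflows (initial).
  Brook: +90 → 90 ≥ 30
  Eston: +20 → 20 < 100
  Newell: +65 → 65 < 110
Round 2 — Brook overflows.
  Dunlea: +20 → 20 < 90
No further overflows.

no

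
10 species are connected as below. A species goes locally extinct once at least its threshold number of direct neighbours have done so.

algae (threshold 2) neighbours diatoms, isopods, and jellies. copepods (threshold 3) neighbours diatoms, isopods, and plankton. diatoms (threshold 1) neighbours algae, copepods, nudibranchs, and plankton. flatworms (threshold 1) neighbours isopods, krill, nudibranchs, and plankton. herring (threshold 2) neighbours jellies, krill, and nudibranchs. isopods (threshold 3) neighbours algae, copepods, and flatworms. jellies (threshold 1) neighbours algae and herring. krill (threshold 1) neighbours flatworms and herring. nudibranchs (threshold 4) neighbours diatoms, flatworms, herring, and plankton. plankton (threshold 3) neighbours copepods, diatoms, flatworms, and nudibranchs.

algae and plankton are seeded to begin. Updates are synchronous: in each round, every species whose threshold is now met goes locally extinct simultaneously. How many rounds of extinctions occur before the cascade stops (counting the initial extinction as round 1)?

5

Round 1 — algae, plankton go locally extinct (initial).
Round 2 — checking thresholds:
  copepods: 1 of 3 neighbours < 3, not yet.
  diatoms: 2 of 4 neighbours ≥ 1, goes locally extinct.
  flatworms: 1 of 4 neighbours ≥ 1, goes locally extinct.
  isopods: 1 of 3 neighbours < 3, not yet.
  jellies: 1 of 2 neighbours ≥ 1, goes locally extinct.
  nudibranchs: 1 of 4 neighbours < 4, not yet.
Round 3 — checking thresholds:
  copepods: 2 of 3 neighbours < 3, not yet.
  herring: 1 of 3 neighbours < 2, not yet.
  isopods: 2 of 3 neighbours < 3, not yet.
  krill: 1 of 2 neighbours ≥ 1, goes locally extinct.
  nudibranchs: 3 of 4 neighbours < 4, not yet.
Round 4 — checking thresholds:
  copepods: 2 of 3 neighbours < 3, not yet.
  herring: 2 of 3 neighbours ≥ 2, goes locally extinct.
  isopods: 2 of 3 neighbours < 3, not yet.
  nudibranchs: 3 of 4 neighbours < 4, not yet.
Round 5 — checking thresholds:
  copepods: 2 of 3 neighbours < 3, not yet.
  isopods: 2 of 3 neighbours < 3, not yet.
  nudibranchs: 4 of 4 neighbours ≥ 4, goes locally extinct.
Round 6 — no new extinctions; cascade stops.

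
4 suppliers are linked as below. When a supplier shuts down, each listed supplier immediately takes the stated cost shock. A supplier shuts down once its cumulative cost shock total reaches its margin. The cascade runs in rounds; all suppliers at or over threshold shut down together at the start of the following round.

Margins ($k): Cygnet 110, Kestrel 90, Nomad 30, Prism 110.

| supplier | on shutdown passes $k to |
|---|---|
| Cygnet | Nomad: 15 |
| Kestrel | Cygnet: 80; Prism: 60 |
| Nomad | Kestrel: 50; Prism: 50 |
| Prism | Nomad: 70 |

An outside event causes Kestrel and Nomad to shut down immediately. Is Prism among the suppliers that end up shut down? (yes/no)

yes

Round 1 — Kestrel, Nomad shut down (initial).
  Cygnet: +80 → 80 < 110
  Prism: +60+50 → 110 ≥ 110
Round 2 — Prism shuts down.
No further shutdowns.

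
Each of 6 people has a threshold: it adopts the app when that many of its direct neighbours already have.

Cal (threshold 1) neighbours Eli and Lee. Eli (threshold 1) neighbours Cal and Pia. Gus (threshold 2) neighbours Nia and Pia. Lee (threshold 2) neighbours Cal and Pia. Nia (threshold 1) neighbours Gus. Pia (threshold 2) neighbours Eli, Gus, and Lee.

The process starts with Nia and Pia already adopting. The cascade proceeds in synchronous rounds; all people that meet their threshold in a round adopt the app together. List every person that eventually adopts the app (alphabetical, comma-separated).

Round 1 — Nia, Pia adopt the app (initial).
Round 2 — checking thresholds:
  Eli: 1 of 2 neighbours ≥ 1, adopts the app.
  Gus: 2 of 2 neighbours ≥ 2, adopts the app.
  Lee: 1 of 2 neighbours < 2, not yet.
Round 3 — checking thresholds:
  Cal: 1 of 2 neighbours ≥ 1, adopts the app.
  Lee: 1 of 2 neighbours < 2, not yet.
Round 4 — checking thresholds:
  Lee: 2 of 2 neighbours ≥ 2, adopts the app.
Round 5 — no new adoptions; cascade stops.

Cal, Eli, Gus, Lee, Nia, Pia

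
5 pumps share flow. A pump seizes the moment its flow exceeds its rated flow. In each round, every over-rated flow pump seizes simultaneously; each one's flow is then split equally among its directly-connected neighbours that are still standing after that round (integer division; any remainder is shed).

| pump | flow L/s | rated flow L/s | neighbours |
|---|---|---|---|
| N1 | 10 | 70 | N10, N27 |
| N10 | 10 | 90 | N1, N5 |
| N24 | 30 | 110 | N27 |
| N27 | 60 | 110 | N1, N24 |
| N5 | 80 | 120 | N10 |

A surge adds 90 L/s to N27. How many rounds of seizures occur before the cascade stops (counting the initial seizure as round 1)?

Round 1 — N27 at 150 > 110. N27 seizes.
  N27 sheds 150 L/s to N1, N24: 75 each.
    N1: 10+75 = 85 > 70
    N24: 30+75 = 105 ≤ 110
Round 2 — N1 seizes.
  N1 sheds 85 L/s to N10: 85 each.
    N10: 10+85 = 95 > 90
Round 3 — N10 seizes.
  N10 sheds 95 L/s to N5: 95 each.
    N5: 80+95 = 175 > 120
Round 4 — N5 seizes.
  N5 sheds 175 L/s: no online neighbours, lost.
No further seizures.

4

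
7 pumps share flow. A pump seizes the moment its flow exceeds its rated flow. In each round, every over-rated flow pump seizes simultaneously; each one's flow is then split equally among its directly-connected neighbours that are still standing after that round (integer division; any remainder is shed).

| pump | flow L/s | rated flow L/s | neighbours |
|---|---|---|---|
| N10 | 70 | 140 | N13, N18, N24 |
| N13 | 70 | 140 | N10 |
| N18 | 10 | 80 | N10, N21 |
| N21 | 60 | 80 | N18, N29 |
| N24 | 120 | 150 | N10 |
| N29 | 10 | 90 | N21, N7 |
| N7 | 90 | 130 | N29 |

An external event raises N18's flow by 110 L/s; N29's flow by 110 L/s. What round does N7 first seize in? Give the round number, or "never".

Round 1 — N18 at 120 > 80; N29 at 120 > 90. N18, N29 seize.
  N18 sheds 120 L/s to N10, N21: 60 each.
    N10: 70+60 = 130 ≤ 140
    N21: 60+60 = 120 > 80
  N29 sheds 120 L/s to N21, N7: 60 each.
    N21: 120+60 = 180 > 80
    N7: 90+60 = 150 > 130
Round 2 — N21, N7 seize.
  N21 sheds 180 L/s: no online neighbours, lost.
  N7 sheds 150 L/s: no online neighbours, lost.
No further seizures.

2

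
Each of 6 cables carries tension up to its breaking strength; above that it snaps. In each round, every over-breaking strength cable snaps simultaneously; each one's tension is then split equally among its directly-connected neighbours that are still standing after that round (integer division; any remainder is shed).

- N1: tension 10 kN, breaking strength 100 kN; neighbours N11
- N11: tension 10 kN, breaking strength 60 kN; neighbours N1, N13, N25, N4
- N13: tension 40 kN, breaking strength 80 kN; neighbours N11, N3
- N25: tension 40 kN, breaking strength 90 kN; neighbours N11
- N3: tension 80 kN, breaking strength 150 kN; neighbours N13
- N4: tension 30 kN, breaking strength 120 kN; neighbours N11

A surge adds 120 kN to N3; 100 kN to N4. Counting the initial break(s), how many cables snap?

Round 1 — N3 at 200 > 150; N4 at 130 > 120. N3, N4 snap.
  N3 sheds 200 kN to N13: 200 each.
    N13: 40+200 = 240 > 80
  N4 sheds 130 kN to N11: 130 each.
    N11: 10+130 = 140 > 60
Round 2 — N11, N13 snap.
  N11 sheds 140 kN to N1, N25: 70 each.
    N1: 10+70 = 80 ≤ 100
    N25: 40+70 = 110 > 90
  N13 sheds 240 kN: no online neighbours, lost.
Round 3 — N25 snaps.
  N25 sheds 110 kN: no online neighbours, lost.
No further breaks.

5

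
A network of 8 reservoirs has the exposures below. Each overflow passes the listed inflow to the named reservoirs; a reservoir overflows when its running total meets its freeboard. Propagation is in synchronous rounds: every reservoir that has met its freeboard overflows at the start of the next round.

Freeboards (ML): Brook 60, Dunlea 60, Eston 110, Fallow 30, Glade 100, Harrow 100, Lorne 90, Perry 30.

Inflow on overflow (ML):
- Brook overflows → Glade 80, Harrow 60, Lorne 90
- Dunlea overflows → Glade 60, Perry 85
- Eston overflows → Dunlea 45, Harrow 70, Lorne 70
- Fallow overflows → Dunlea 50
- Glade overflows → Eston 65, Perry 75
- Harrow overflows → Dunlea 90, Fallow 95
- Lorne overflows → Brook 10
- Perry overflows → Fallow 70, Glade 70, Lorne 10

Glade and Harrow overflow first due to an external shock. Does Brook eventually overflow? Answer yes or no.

no

Round 1 — Glade, Harrow overflow (initial).
  Dunlea: +90 → 90 ≥ 60
  Eston: +65 → 65 < 110
  Fallow: +95 → 95 ≥ 30
  Perry: +75 → 75 ≥ 30
Round 2 — Dunlea, Fallow, Perry overflow.
  Lorne: +10 → 10 < 90
No further overflows.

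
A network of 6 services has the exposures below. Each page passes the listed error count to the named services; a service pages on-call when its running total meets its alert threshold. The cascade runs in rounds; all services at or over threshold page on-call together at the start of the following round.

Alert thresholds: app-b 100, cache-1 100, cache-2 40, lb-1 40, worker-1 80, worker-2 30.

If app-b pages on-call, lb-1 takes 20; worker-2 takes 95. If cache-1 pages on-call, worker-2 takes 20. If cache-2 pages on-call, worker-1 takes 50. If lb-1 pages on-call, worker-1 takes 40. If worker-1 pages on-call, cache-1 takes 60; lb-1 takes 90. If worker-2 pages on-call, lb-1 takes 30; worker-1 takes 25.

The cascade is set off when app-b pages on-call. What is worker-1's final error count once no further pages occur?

Round 1 — app-b pages on-call (initial).
  lb-1: +20 → 20 < 40
  worker-2: +95 → 95 ≥ 30
Round 2 — worker-2 pages on-call.
  lb-1: +30 → 50 ≥ 40
  worker-1: +25 → 25 < 80
Round 3 — lb-1 pages on-call.
  worker-1: +40 → 65 < 80
No further pages.

65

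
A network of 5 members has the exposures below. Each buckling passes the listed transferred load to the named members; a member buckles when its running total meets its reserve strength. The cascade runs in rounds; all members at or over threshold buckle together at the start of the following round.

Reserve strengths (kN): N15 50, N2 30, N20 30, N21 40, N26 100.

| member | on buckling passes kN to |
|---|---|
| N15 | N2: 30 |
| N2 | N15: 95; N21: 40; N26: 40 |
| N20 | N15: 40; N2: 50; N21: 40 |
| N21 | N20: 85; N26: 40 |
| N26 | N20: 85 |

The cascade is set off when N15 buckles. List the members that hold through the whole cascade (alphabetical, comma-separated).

Round 1 — N15 buckles (initial).
  N2: +30 → 30 ≥ 30
Round 2 — N2 buckles.
  N21: +40 → 40 ≥ 40
  N26: +40 → 40 < 100
Round 3 — N21 buckles.
  N20: +85 → 85 ≥ 30
  N26: +40 → 80 < 100
Round 4 — N20 buckles.
No further bucklings.

N26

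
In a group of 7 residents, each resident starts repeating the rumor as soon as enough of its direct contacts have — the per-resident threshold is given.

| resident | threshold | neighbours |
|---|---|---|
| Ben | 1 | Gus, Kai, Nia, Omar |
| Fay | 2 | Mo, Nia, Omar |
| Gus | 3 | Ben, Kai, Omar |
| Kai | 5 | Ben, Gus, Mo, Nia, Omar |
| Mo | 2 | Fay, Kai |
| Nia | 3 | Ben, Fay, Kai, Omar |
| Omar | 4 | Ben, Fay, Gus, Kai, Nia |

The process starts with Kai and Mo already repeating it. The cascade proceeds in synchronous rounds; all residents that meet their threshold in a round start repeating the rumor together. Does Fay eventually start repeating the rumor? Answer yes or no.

Round 1 — Kai, Mo start repeating the rumor (initial).
Round 2 — checking thresholds:
  Ben: 1 of 4 neighbours ≥ 1, starts repeating the rumor.
  Fay: 1 of 3 neighbours < 2, not yet.
  Gus: 1 of 3 neighbours < 3, not yet.
  Nia: 1 of 4 neighbours < 3, not yet.
  Omar: 1 of 5 neighbours < 4, not yet.
Round 3 — no new spreads; cascade stops.

no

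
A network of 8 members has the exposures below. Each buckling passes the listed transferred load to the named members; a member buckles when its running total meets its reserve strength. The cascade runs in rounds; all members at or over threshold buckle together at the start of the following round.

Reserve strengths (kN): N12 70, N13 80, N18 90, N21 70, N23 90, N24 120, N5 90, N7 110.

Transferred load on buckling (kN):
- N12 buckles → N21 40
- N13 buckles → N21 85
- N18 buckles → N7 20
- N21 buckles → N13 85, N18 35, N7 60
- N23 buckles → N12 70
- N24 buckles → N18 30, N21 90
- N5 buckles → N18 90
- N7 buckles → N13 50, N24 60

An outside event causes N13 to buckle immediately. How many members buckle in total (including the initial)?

2

Round 1 — N13 buckles (initial).
  N21: +85 → 85 ≥ 70
Round 2 — N21 buckles.
  N18: +35 → 35 < 90
  N7: +60 → 60 < 110
No further bucklings.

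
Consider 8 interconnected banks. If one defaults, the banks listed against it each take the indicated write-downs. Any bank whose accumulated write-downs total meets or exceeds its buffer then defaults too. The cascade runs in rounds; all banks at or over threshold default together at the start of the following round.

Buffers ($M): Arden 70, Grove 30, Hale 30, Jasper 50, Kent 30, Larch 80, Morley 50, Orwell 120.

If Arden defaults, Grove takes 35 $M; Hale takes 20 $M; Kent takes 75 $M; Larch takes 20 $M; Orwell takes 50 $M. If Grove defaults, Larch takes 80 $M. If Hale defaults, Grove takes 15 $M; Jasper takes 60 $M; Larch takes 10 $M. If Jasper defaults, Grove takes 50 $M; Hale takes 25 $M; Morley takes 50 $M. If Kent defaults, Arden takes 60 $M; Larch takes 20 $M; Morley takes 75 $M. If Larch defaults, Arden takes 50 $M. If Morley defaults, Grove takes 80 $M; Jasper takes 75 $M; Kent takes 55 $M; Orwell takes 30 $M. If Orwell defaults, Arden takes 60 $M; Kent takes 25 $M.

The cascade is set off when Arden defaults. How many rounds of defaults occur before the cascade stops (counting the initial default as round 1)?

Round 1 — Arden defaults (initial).
  Grove: +35 → 35 ≥ 30
  Hale: +20 → 20 < 30
  Kent: +75 → 75 ≥ 30
  Larch: +20 → 20 < 80
  Orwell: +50 → 50 < 120
Round 2 — Grove, Kent default.
  Larch: +80+20 → 120 ≥ 80
  Morley: +75 → 75 ≥ 50
Round 3 — Larch, Morley default.
  Jasper: +75 → 75 ≥ 50
  Orwell: +30 → 80 < 120
Round 4 — Jasper defaults.
  Hale: +25 → 45 ≥ 30
Round 5 — Hale defaults.
No further defaults.

5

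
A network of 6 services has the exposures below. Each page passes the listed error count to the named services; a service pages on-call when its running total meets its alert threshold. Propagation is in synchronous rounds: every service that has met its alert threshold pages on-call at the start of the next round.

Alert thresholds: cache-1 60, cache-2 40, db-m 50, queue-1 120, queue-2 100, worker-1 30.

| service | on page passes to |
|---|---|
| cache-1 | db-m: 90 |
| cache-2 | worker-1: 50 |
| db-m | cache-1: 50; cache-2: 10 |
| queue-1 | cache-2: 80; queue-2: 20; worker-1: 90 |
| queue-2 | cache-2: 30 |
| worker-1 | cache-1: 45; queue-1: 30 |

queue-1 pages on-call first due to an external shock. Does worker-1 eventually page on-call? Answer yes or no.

yes

Round 1 — queue-1 pages on-call (initial).
  cache-2: +80 → 80 ≥ 40
  queue-2: +20 → 20 < 100
  worker-1: +90 → 90 ≥ 30
Round 2 — cache-2, worker-1 page on-call.
  cache-1: +45 → 45 < 60
No further pages.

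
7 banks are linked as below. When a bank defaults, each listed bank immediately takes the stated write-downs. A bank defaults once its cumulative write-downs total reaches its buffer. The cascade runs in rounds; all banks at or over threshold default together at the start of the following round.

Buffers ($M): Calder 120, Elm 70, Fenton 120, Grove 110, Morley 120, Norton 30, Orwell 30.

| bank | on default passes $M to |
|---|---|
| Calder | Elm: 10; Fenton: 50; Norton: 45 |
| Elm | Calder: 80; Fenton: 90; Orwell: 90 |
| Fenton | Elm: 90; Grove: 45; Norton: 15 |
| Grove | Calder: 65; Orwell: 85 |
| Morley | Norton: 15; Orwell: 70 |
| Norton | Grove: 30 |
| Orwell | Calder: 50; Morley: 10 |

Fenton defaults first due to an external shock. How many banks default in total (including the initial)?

5

Round 1 — Fenton defaults (initial).
  Elm: +90 → 90 ≥ 70
  Grove: +45 → 45 < 110
  Norton: +15 → 15 < 30
Round 2 — Elm defaults.
  Calder: +80 → 80 < 120
  Orwell: +90 → 90 ≥ 30
Round 3 — Orwell defaults.
  Calder: +50 → 130 ≥ 120
  Morley: +10 → 10 < 120
Round 4 — Calder defaults.
  Norton: +45 → 60 ≥ 30
Round 5 — Norton defaults.
  Grove: +30 → 75 < 110
No further defaults.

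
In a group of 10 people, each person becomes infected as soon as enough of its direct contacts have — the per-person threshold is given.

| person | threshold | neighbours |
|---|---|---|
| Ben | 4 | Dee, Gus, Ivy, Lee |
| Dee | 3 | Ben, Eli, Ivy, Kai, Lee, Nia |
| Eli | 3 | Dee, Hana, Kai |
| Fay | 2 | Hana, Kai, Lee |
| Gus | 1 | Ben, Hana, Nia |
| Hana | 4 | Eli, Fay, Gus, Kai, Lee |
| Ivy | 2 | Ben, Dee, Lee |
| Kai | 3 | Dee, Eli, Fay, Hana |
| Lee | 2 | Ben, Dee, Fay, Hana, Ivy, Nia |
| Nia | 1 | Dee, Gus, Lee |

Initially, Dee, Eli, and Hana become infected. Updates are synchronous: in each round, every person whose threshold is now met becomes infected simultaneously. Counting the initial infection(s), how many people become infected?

Round 1 — Dee, Eli, Hana become infected (initial).
Round 2 — checking thresholds:
  Ben: 1 of 4 neighbours < 4, holds.
  Fay: 1 of 3 neighbours < 2, holds.
  Gus: 1 of 3 neighbours ≥ 1, becomes infected.
  Ivy: 1 of 3 neighbours < 2, holds.
  Kai: 3 of 4 neighbours ≥ 3, becomes infected.
  Lee: 2 of 6 neighbours ≥ 2, becomes infected.
  Nia: 1 of 3 neighbours ≥ 1, becomes infected.
Round 3 — checking thresholds:
  Ben: 3 of 4 neighbours < 4, holds.
  Fay: 3 of 3 neighbours ≥ 2, becomes infected.
  Ivy: 2 of 3 neighbours ≥ 2, becomes infected.
Round 4 — checking thresholds:
  Ben: 4 of 4 neighbours ≥ 4, becomes infected.
Round 5 — no new infections; cascade stops.

10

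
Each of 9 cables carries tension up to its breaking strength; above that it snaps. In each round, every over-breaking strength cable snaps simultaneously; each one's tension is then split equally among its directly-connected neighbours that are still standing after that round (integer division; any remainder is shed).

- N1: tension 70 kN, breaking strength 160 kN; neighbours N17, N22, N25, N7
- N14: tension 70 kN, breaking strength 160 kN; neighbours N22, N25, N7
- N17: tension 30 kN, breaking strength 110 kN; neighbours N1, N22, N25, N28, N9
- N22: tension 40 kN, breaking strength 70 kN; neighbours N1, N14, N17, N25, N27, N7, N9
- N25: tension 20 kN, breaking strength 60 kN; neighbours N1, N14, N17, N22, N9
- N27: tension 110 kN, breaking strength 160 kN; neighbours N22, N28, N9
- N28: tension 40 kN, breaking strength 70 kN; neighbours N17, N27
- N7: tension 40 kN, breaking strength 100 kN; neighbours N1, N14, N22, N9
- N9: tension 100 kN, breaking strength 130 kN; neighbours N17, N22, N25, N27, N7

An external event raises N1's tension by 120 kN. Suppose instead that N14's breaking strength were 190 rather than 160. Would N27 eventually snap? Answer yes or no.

With N14's breaking strength at 190:
Round 1 — N1 at 190 > 160. N1 snaps.
  N1 sheds 190 kN to N17, N22, N25, N7: 47 each (2 lost).
    N17: 30+47 = 77 ≤ 110
    N22: 40+47 = 87 > 70
    N25: 20+47 = 67 > 60
    N7: 40+47 = 87 ≤ 100
Round 2 — N22, N25 snap.
  N22 sheds 87 kN to N14, N17, N27, N7, N9: 17 each (2 lost).
    N14: 70+17 = 87 ≤ 190
    N17: 77+17 = 94 ≤ 110
    N27: 110+17 = 127 ≤ 160
    N7: 87+17 = 104 > 100
    N9: 100+17 = 117 ≤ 130
  N25 sheds 67 kN to N14, N17, N9: 22 each (1 lost).
    N14: 87+22 = 109 ≤ 190
    N17: 94+22 = 116 > 110
    N9: 117+22 = 139 > 130
Round 3 — N17, N7, N9 snap.
  N17 sheds 116 kN to N28: 116 each.
    N28: 40+116 = 156 > 70
  N7 sheds 104 kN to N14: 104 each.
    N14: 109+104 = 213 > 190
  N9 sheds 139 kN to N27: 139 each.
    N27: 127+139 = 266 > 160
Round 4 — N14, N27, N28 snap.
  N14 sheds 213 kN: no online neighbours, lost.
  N27 sheds 266 kN: no online neighbours, lost.
  N28 sheds 156 kN: no online neighbours, lost.
No further breaks.

yes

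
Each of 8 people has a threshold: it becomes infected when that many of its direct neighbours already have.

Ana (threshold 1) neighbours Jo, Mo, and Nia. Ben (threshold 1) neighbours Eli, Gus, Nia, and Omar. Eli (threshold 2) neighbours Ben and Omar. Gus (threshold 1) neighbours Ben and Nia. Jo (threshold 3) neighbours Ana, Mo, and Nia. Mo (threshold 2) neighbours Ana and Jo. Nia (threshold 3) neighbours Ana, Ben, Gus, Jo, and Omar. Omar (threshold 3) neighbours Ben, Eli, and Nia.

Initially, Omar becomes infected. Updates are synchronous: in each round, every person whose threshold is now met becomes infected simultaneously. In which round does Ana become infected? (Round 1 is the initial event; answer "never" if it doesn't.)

Round 1 — Omar becomes infected (initial).
Round 2 — checking thresholds:
  Ben: 1 of 4 neighbours ≥ 1, becomes infected.
  Eli: 1 of 2 neighbours < 2, holds.
  Nia: 1 of 5 neighbours < 3, holds.
Round 3 — checking thresholds:
  Eli: 2 of 2 neighbours ≥ 2, becomes infected.
  Gus: 1 of 2 neighbours ≥ 1, becomes infected.
  Nia: 2 of 5 neighbours < 3, holds.
Round 4 — checking thresholds:
  Nia: 3 of 5 neighbours ≥ 3, becomes infected.
Round 5 — checking thresholds:
  Ana: 1 of 3 neighbours ≥ 1, becomes infected.
  Jo: 1 of 3 neighbours < 3, holds.
Round 6 — no new infections; cascade stops.

5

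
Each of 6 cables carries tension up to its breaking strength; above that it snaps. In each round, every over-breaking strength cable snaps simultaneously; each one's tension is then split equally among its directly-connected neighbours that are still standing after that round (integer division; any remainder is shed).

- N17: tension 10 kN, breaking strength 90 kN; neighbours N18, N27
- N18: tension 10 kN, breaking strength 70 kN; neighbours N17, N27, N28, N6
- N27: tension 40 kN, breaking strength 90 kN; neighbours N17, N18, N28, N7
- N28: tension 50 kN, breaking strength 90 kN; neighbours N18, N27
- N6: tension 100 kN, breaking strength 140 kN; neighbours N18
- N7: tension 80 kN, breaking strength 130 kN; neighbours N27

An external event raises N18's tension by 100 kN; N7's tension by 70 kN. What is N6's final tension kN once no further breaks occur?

Round 1 — N18 at 110 > 70; N7 at 150 > 130. N18, N7 snap.
  N18 sheds 110 kN to N17, N27, N28, N6: 27 each (2 lost).
    N17: 10+27 = 37 ≤ 90
    N27: 40+27 = 67 ≤ 90
    N28: 50+27 = 77 ≤ 90
    N6: 100+27 = 127 ≤ 140
  N7 sheds 150 kN to N27: 150 each.
    N27: 67+150 = 217 > 90
Round 2 — N27 snaps.
  N27 sheds 217 kN to N17, N28: 108 each (1 lost).
    N17: 37+108 = 145 > 90
    N28: 77+108 = 185 > 90
Round 3 — N17, N28 snap.
  N17 sheds 145 kN: no online neighbours, lost.
  N28 sheds 185 kN: no online neighbours, lost.
No further breaks.

127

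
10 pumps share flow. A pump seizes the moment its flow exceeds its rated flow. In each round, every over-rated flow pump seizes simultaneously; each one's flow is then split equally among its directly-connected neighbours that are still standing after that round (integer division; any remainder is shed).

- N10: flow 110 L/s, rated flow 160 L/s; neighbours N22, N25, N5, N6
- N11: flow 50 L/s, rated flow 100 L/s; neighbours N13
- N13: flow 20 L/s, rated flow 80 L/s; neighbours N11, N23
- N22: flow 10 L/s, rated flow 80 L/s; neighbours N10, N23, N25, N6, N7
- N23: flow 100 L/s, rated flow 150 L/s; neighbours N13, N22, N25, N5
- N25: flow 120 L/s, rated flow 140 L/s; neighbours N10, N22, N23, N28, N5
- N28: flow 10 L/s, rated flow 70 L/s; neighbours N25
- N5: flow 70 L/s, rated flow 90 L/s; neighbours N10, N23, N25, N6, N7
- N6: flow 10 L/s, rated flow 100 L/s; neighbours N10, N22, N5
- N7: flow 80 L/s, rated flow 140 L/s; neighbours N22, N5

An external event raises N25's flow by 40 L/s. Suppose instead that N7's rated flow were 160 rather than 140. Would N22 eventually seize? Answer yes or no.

yes

With N7's rated flow at 160:
Round 1 — N25 at 160 > 140. N25 seizes.
  N25 sheds 160 L/s to N10, N22, N23, N28, N5: 32 each.
    N10: 110+32 = 142 ≤ 160
    N22: 10+32 = 42 ≤ 80
    N23: 100+32 = 132 ≤ 150
    N28: 10+32 = 42 ≤ 70
    N5: 70+32 = 102 > 90
Round 2 — N5 seizes.
  N5 sheds 102 L/s to N10, N23, N6, N7: 25 each (2 lost).
    N10: 142+25 = 167 > 160
    N23: 132+25 = 157 > 150
    N6: 10+25 = 35 ≤ 100
    N7: 80+25 = 105 ≤ 160
Round 3 — N10, N23 seize.
  N10 sheds 167 L/s to N22, N6: 83 each (1 lost).
    N22: 42+83 = 125 > 80
    N6: 35+83 = 118 > 100
  N23 sheds 157 L/s to N13, N22: 78 each (1 lost).
    N13: 20+78 = 98 > 80
    N22: 125+78 = 203 > 80
Round 4 — N13, N22, N6 seize.
  N13 sheds 98 L/s to N11: 98 each.
    N11: 50+98 = 148 > 100
  N22 sheds 203 L/s to N7: 203 each.
    N7: 105+203 = 308 > 160
  N6 sheds 118 L/s: no online neighbours, lost.
Round 5 — N11, N7 seize.
  N11 sheds 148 L/s: no online neighbours, lost.
  N7 sheds 308 L/s: no online neighbours, lost.
No further seizures.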